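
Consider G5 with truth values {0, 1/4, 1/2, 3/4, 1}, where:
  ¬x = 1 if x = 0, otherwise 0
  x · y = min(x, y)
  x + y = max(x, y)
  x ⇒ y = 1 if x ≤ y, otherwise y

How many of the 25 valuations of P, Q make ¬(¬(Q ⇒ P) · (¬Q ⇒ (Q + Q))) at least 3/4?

value 1: 21 assignments (counts)
value 0: 4 assignments
So 21 of the 25 assignments meet the threshold.

21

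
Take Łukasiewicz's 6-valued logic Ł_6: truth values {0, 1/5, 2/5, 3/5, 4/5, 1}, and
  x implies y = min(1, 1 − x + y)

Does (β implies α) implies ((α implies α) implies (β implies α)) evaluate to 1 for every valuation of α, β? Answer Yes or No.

At α = 1/5, β = 3/5, for instance:
β implies α = 3/5 implies 1/5 = 3/5
α implies α = 1/5 implies 1/5 = 1
β implies α = 3/5 implies 1/5 = 3/5
(α implies α) implies (β implies α) = 1 implies 3/5 = 3/5
(β implies α) implies ((α implies α) implies (β implies α)) = 3/5 implies 3/5 = 1
and checking the remaining 35 assignments likewise gives ≥ 1 in every case.

Yes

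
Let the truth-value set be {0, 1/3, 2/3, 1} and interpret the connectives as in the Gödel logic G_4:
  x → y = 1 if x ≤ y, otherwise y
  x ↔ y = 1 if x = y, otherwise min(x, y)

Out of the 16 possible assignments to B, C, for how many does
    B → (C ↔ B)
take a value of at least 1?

B = 0, C = 0 ↦ 1  ≥
B = 0, C = 1/3 ↦ 1  ≥
B = 0, C = 2/3 ↦ 1  ≥
B = 0, C = 1 ↦ 1  ≥
B = 1/3, C = 0 ↦ 0  <
B = 1/3, C = 1/3 ↦ 1  ≥
B = 1/3, C = 2/3 ↦ 1  ≥
B = 1/3, C = 1 ↦ 1  ≥
B = 2/3, C = 0 ↦ 0  <
B = 2/3, C = 1/3 ↦ 1/3  <
B = 2/3, C = 2/3 ↦ 1  ≥
B = 2/3, C = 1 ↦ 1  ≥
B = 1, C = 0 ↦ 0  <
B = 1, C = 1/3 ↦ 1/3  <
B = 1, C = 2/3 ↦ 2/3  <
B = 1, C = 1 ↦ 1  ≥
So 10 of the 16 assignments meet the threshold.

10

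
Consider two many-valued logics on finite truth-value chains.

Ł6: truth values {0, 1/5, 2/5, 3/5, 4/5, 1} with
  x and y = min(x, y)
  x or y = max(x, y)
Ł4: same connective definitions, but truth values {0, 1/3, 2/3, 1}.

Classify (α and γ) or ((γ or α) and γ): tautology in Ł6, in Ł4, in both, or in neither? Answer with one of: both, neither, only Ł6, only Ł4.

In Ł6: at α = 0, γ = 0 the value is 0 — not a tautology.
In Ł4: at α = 0, γ = 0 the value is 0 — not a tautology.

neither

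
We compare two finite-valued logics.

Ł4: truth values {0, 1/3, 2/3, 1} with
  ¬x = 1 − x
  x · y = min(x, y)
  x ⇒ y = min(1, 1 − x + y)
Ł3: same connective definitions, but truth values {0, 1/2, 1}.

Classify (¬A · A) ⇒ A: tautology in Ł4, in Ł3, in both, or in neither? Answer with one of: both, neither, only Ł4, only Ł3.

In Ł4: every assignment gives 1 — tautology.
In Ł3: every assignment gives 1 — tautology.

both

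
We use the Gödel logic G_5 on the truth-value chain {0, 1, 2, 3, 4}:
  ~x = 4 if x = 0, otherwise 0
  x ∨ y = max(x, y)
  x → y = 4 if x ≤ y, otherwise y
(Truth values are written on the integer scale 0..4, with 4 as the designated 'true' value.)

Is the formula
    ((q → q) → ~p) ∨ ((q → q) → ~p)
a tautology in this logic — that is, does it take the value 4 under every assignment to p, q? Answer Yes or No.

No

Counterexample: take p = 1, q = 0.
q → q = 0 → 0 = 4
~p = ~1 = 0
(q → q) → ~p = 4 → 0 = 0
q → q = 0 → 0 = 4
~p = ~1 = 0
(q → q) → ~p = 4 → 0 = 0
((q → q) → ~p) ∨ ((q → q) → ~p) = 0 ∨ 0 = 0
This gives 0 ≠ 4.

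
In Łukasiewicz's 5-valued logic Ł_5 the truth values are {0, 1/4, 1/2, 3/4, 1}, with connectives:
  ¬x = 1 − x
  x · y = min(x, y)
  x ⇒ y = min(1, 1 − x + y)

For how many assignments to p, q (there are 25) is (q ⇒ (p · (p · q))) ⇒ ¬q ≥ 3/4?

16

value 1: 9 assignments (counts)
value 3/4: 7 assignments (counts)
value 1/2: 5 assignments
value 1/4: 3 assignments
value 0: 1 assignment
So 16 of the 25 assignments meet the threshold.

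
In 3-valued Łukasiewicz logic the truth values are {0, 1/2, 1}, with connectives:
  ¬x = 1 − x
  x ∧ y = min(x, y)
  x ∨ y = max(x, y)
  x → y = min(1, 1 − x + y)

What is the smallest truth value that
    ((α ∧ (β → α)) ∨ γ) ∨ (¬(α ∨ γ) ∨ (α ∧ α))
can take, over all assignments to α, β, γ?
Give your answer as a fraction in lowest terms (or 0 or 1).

Take α = 0, β = 0, γ = 1/2:
β → α = 0 → 0 = 1
α ∧ (β → α) = 0 ∧ 1 = 0
(α ∧ (β → α)) ∨ γ = 0 ∨ 1/2 = 1/2
α ∨ γ = 0 ∨ 1/2 = 1/2
¬(α ∨ γ) = ¬1/2 = 1/2
α ∧ α = 0 ∧ 0 = 0
¬(α ∨ γ) ∨ (α ∧ α) = 1/2 ∨ 0 = 1/2
((α ∧ (β → α)) ∨ γ) ∨ (¬(α ∨ γ) ∨ (α ∧ α)) = 1/2 ∨ 1/2 = 1/2
No assignment yields a value below 1/2, so this is the minimum.

1/2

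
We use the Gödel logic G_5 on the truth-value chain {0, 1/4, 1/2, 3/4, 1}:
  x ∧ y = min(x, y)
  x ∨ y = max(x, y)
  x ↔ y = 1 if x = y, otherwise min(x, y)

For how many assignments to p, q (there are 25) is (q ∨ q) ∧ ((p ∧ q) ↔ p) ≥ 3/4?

10

value 1: 5 assignments (counts)
value 3/4: 5 assignments (counts)
value 1/2: 5 assignments
value 1/4: 5 assignments
value 0: 5 assignments
So 10 of the 25 assignments meet the threshold.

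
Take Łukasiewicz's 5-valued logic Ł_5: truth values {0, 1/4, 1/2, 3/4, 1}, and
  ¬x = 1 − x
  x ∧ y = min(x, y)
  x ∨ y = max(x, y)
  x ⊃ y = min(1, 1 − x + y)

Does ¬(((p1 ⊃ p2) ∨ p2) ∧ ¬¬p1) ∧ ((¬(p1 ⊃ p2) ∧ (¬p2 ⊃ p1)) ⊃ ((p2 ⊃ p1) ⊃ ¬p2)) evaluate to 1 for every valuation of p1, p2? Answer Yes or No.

Counterexample: take p1 = 1/4, p2 = 0.
p1 ⊃ p2 = 1/4 ⊃ 0 = 3/4
(p1 ⊃ p2) ∨ p2 = 3/4 ∨ 0 = 3/4
¬p1 = ¬1/4 = 3/4
¬¬p1 = ¬3/4 = 1/4
((p1 ⊃ p2) ∨ p2) ∧ ¬¬p1 = 3/4 ∧ 1/4 = 1/4
¬(((p1 ⊃ p2) ∨ p2) ∧ ¬¬p1) = ¬1/4 = 3/4
p1 ⊃ p2 = 1/4 ⊃ 0 = 3/4
¬(p1 ⊃ p2) = ¬3/4 = 1/4
¬p2 = ¬0 = 1
¬p2 ⊃ p1 = 1 ⊃ 1/4 = 1/4
¬(p1 ⊃ p2) ∧ (¬p2 ⊃ p1) = 1/4 ∧ 1/4 = 1/4
p2 ⊃ p1 = 0 ⊃ 1/4 = 1
¬p2 = ¬0 = 1
(p2 ⊃ p1) ⊃ ¬p2 = 1 ⊃ 1 = 1
(¬(p1 ⊃ p2) ∧ (¬p2 ⊃ p1)) ⊃ ((p2 ⊃ p1) ⊃ ¬p2) = 1/4 ⊃ 1 = 1
¬(((p1 ⊃ p2) ∨ p2) ∧ ¬¬p1) ∧ ((¬(p1 ⊃ p2) ∧ (¬p2 ⊃ p1)) ⊃ ((p2 ⊃ p1) ⊃ ¬p2)) = 3/4 ∧ 1 = 3/4
This gives 3/4 ≠ 1.

No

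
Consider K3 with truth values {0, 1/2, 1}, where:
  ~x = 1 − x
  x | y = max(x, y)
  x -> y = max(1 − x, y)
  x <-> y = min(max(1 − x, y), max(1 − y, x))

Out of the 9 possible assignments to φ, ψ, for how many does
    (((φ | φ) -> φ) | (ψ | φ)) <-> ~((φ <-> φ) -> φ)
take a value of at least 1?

φ = 0, ψ = 0 ↦ 1  ≥
φ = 0, ψ = 1/2 ↦ 1  ≥
φ = 0, ψ = 1 ↦ 1  ≥
φ = 1/2, ψ = 0 ↦ 1/2  <
φ = 1/2, ψ = 1/2 ↦ 1/2  <
φ = 1/2, ψ = 1 ↦ 1/2  <
φ = 1, ψ = 0 ↦ 0  <
φ = 1, ψ = 1/2 ↦ 0  <
φ = 1, ψ = 1 ↦ 0  <
So 3 of the 9 assignments meet the threshold.

3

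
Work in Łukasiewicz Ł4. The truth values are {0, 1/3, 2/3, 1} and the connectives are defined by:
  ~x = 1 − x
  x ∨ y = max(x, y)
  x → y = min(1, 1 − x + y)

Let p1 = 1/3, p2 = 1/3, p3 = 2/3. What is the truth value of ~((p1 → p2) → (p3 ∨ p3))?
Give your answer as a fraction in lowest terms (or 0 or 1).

p1 → p2 = 1/3 → 1/3 = 1
p3 ∨ p3 = 2/3 ∨ 2/3 = 2/3
(p1 → p2) → (p3 ∨ p3) = 1 → 2/3 = 2/3
~((p1 → p2) → (p3 ∨ p3)) = ~2/3 = 1/3

1/3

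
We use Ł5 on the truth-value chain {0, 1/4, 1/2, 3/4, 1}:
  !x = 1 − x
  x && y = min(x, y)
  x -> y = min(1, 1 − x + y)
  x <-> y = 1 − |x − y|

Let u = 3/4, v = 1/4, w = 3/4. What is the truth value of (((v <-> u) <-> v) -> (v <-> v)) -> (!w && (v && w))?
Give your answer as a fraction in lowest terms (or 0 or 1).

1/4

v <-> u = 1/4 <-> 3/4 = 1/2
(v <-> u) <-> v = 1/2 <-> 1/4 = 3/4
v <-> v = 1/4 <-> 1/4 = 1
((v <-> u) <-> v) -> (v <-> v) = 3/4 -> 1 = 1
!w = !3/4 = 1/4
v && w = 1/4 && 3/4 = 1/4
!w && (v && w) = 1/4 && 1/4 = 1/4
(((v <-> u) <-> v) -> (v <-> v)) -> (!w && (v && w)) = 1 -> 1/4 = 1/4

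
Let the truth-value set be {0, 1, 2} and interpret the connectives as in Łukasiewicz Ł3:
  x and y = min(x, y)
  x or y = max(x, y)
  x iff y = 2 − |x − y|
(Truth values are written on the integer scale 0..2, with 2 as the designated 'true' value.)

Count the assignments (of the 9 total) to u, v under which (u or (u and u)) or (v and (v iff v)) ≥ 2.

5

u = 0, v = 0 ↦ 0  <
u = 0, v = 1 ↦ 1  <
u = 0, v = 2 ↦ 2  ≥
u = 1, v = 0 ↦ 1  <
u = 1, v = 1 ↦ 1  <
u = 1, v = 2 ↦ 2  ≥
u = 2, v = 0 ↦ 2  ≥
u = 2, v = 1 ↦ 2  ≥
u = 2, v = 2 ↦ 2  ≥
So 5 of the 9 assignments meet the threshold.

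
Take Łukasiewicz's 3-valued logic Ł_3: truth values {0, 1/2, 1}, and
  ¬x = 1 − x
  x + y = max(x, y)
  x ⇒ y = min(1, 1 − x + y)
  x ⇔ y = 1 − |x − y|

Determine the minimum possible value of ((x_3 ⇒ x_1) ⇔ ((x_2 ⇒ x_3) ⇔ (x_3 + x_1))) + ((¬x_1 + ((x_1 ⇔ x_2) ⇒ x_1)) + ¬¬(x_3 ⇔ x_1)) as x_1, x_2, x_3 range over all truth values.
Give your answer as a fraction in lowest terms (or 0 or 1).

Take x_1 = 1/2, x_2 = 1/2, x_3 = 1:
x_3 ⇒ x_1 = 1 ⇒ 1/2 = 1/2
x_2 ⇒ x_3 = 1/2 ⇒ 1 = 1
x_3 + x_1 = 1 + 1/2 = 1
(x_2 ⇒ x_3) ⇔ (x_3 + x_1) = 1 ⇔ 1 = 1
(x_3 ⇒ x_1) ⇔ ((x_2 ⇒ x_3) ⇔ (x_3 + x_1)) = 1/2 ⇔ 1 = 1/2
¬x_1 = ¬1/2 = 1/2
x_1 ⇔ x_2 = 1/2 ⇔ 1/2 = 1
(x_1 ⇔ x_2) ⇒ x_1 = 1 ⇒ 1/2 = 1/2
¬x_1 + ((x_1 ⇔ x_2) ⇒ x_1) = 1/2 + 1/2 = 1/2
x_3 ⇔ x_1 = 1 ⇔ 1/2 = 1/2
¬(x_3 ⇔ x_1) = ¬1/2 = 1/2
¬¬(x_3 ⇔ x_1) = ¬1/2 = 1/2
(¬x_1 + ((x_1 ⇔ x_2) ⇒ x_1)) + ¬¬(x_3 ⇔ x_1) = 1/2 + 1/2 = 1/2
((x_3 ⇒ x_1) ⇔ ((x_2 ⇒ x_3) ⇔ (x_3 + x_1))) + ((¬x_1 + ((x_1 ⇔ x_2) ⇒ x_1)) + ¬¬(x_3 ⇔ x_1)) = 1/2 + 1/2 = 1/2
No assignment yields a value below 1/2, so this is the minimum.

1/2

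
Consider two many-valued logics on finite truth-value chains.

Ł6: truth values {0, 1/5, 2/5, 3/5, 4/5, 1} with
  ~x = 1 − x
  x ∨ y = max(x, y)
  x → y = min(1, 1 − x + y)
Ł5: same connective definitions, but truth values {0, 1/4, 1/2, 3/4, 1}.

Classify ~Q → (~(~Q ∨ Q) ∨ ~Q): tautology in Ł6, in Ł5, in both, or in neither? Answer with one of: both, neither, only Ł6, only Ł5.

both

In Ł6: every assignment gives 1 — tautology.
In Ł5: every assignment gives 1 — tautology.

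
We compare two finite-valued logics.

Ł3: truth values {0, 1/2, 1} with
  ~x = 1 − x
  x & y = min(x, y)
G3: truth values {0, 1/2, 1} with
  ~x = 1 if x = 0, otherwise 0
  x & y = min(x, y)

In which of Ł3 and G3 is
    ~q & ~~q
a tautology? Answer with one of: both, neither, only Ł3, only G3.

In Ł3: at q = 0 the value is 0 — not a tautology.
In G3: at q = 0 the value is 0 — not a tautology.

neither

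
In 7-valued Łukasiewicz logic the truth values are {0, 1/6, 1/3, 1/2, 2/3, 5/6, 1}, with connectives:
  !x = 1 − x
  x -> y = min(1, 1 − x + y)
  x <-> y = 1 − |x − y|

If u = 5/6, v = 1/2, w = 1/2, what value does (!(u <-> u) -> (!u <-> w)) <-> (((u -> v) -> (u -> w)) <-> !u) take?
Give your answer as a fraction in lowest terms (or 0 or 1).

1/6

u <-> u = 5/6 <-> 5/6 = 1
!(u <-> u) = !1 = 0
!u = !5/6 = 1/6
!u <-> w = 1/6 <-> 1/2 = 2/3
!(u <-> u) -> (!u <-> w) = 0 -> 2/3 = 1
u -> v = 5/6 -> 1/2 = 2/3
u -> w = 5/6 -> 1/2 = 2/3
(u -> v) -> (u -> w) = 2/3 -> 2/3 = 1
!u = !5/6 = 1/6
((u -> v) -> (u -> w)) <-> !u = 1 <-> 1/6 = 1/6
(!(u <-> u) -> (!u <-> w)) <-> (((u -> v) -> (u -> w)) <-> !u) = 1 <-> 1/6 = 1/6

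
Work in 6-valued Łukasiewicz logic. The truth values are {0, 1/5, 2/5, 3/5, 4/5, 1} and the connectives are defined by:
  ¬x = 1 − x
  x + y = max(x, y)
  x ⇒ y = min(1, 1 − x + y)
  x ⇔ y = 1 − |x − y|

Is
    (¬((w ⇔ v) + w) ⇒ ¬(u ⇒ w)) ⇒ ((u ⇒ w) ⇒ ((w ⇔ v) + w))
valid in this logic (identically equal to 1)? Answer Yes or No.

At u = 1, v = 0, w = 3/5, for instance:
w ⇔ v = 3/5 ⇔ 0 = 2/5
(w ⇔ v) + w = 2/5 + 3/5 = 3/5
¬((w ⇔ v) + w) = ¬3/5 = 2/5
u ⇒ w = 1 ⇒ 3/5 = 3/5
¬(u ⇒ w) = ¬3/5 = 2/5
¬((w ⇔ v) + w) ⇒ ¬(u ⇒ w) = 2/5 ⇒ 2/5 = 1
(u ⇒ w) ⇒ ((w ⇔ v) + w) = 3/5 ⇒ 3/5 = 1
(¬((w ⇔ v) + w) ⇒ ¬(u ⇒ w)) ⇒ ((u ⇒ w) ⇒ ((w ⇔ v) + w)) = 1 ⇒ 1 = 1
and checking the remaining 215 assignments likewise gives ≥ 1 in every case.

Yes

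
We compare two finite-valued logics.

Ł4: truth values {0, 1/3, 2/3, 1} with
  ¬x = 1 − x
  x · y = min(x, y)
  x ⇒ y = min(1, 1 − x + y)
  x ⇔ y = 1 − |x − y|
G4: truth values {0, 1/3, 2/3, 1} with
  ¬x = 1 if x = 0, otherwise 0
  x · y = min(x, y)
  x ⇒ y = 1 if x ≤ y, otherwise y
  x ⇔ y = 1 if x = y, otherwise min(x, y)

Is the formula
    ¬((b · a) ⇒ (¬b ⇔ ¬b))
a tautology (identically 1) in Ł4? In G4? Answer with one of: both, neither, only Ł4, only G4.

neither

In Ł4: at a = 0, b = 0 the value is 0 — not a tautology.
In G4: at a = 0, b = 0 the value is 0 — not a tautology.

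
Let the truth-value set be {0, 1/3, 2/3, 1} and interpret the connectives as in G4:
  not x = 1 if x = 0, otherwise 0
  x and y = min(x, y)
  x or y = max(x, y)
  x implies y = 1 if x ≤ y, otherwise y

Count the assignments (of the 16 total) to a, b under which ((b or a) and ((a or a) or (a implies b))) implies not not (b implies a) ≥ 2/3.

a = 0, b = 0 ↦ 1  ≥
a = 0, b = 1/3 ↦ 0  <
a = 0, b = 2/3 ↦ 0  <
a = 0, b = 1 ↦ 0  <
a = 1/3, b = 0 ↦ 1  ≥
a = 1/3, b = 1/3 ↦ 1  ≥
a = 1/3, b = 2/3 ↦ 1  ≥
a = 1/3, b = 1 ↦ 1  ≥
a = 2/3, b = 0 ↦ 1  ≥
a = 2/3, b = 1/3 ↦ 1  ≥
a = 2/3, b = 2/3 ↦ 1  ≥
a = 2/3, b = 1 ↦ 1  ≥
a = 1, b = 0 ↦ 1  ≥
a = 1, b = 1/3 ↦ 1  ≥
a = 1, b = 2/3 ↦ 1  ≥
a = 1, b = 1 ↦ 1  ≥
So 13 of the 16 assignments meet the threshold.

13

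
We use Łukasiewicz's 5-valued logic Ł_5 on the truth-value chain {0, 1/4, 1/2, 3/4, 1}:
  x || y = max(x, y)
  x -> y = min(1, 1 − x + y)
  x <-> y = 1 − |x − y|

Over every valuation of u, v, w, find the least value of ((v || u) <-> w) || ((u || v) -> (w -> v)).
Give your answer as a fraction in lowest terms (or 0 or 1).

1/2

Take u = 1/2, v = 0, w = 1:
v || u = 0 || 1/2 = 1/2
(v || u) <-> w = 1/2 <-> 1 = 1/2
u || v = 1/2 || 0 = 1/2
w -> v = 1 -> 0 = 0
(u || v) -> (w -> v) = 1/2 -> 0 = 1/2
((v || u) <-> w) || ((u || v) -> (w -> v)) = 1/2 || 1/2 = 1/2
No assignment yields a value below 1/2, so this is the minimum.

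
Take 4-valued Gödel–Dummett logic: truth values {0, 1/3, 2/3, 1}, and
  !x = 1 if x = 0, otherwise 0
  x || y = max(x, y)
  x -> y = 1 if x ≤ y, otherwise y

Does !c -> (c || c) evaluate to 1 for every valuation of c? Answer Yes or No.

No

Counterexample: take c = 0.
!c = !0 = 1
c || c = 0 || 0 = 0
!c -> (c || c) = 1 -> 0 = 0
This gives 0 ≠ 1.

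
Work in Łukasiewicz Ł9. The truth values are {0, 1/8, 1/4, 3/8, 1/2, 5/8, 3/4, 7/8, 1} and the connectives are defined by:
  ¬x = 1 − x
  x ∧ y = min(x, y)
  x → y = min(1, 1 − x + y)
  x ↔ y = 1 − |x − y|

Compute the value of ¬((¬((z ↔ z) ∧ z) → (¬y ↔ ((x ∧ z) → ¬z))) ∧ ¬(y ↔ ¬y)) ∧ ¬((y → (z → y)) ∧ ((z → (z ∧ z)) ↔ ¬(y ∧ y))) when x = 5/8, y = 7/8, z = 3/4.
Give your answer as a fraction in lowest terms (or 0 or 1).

z ↔ z = 3/4 ↔ 3/4 = 1
(z ↔ z) ∧ z = 1 ∧ 3/4 = 3/4
¬((z ↔ z) ∧ z) = ¬3/4 = 1/4
¬y = ¬7/8 = 1/8
x ∧ z = 5/8 ∧ 3/4 = 5/8
¬z = ¬3/4 = 1/4
(x ∧ z) → ¬z = 5/8 → 1/4 = 5/8
¬y ↔ ((x ∧ z) → ¬z) = 1/8 ↔ 5/8 = 1/2
¬((z ↔ z) ∧ z) → (¬y ↔ ((x ∧ z) → ¬z)) = 1/4 → 1/2 = 1
¬y = ¬7/8 = 1/8
y ↔ ¬y = 7/8 ↔ 1/8 = 1/4
¬(y ↔ ¬y) = ¬1/4 = 3/4
(¬((z ↔ z) ∧ z) → (¬y ↔ ((x ∧ z) → ¬z))) ∧ ¬(y ↔ ¬y) = 1 ∧ 3/4 = 3/4
¬((¬((z ↔ z) ∧ z) → (¬y ↔ ((x ∧ z) → ¬z))) ∧ ¬(y ↔ ¬y)) = ¬3/4 = 1/4
z → y = 3/4 → 7/8 = 1
y → (z → y) = 7/8 → 1 = 1
z ∧ z = 3/4 ∧ 3/4 = 3/4
z → (z ∧ z) = 3/4 → 3/4 = 1
y ∧ y = 7/8 ∧ 7/8 = 7/8
¬(y ∧ y) = ¬7/8 = 1/8
(z → (z ∧ z)) ↔ ¬(y ∧ y) = 1 ↔ 1/8 = 1/8
(y → (z → y)) ∧ ((z → (z ∧ z)) ↔ ¬(y ∧ y)) = 1 ∧ 1/8 = 1/8
¬((y → (z → y)) ∧ ((z → (z ∧ z)) ↔ ¬(y ∧ y))) = ¬1/8 = 7/8
¬((¬((z ↔ z) ∧ z) → (¬y ↔ ((x ∧ z) → ¬z))) ∧ ¬(y ↔ ¬y)) ∧ ¬((y → (z → y)) ∧ ((z → (z ∧ z)) ↔ ¬(y ∧ y))) = 1/4 ∧ 7/8 = 1/4

1/4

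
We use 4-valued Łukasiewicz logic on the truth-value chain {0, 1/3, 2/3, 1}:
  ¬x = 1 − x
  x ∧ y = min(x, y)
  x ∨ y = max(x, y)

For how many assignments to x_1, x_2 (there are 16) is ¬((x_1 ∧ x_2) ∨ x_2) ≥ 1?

x_1 = 0, x_2 = 0 ↦ 1  ≥
x_1 = 0, x_2 = 1/3 ↦ 2/3  <
x_1 = 0, x_2 = 2/3 ↦ 1/3  <
x_1 = 0, x_2 = 1 ↦ 0  <
x_1 = 1/3, x_2 = 0 ↦ 1  ≥
x_1 = 1/3, x_2 = 1/3 ↦ 2/3  <
x_1 = 1/3, x_2 = 2/3 ↦ 1/3  <
x_1 = 1/3, x_2 = 1 ↦ 0  <
x_1 = 2/3, x_2 = 0 ↦ 1  ≥
x_1 = 2/3, x_2 = 1/3 ↦ 2/3  <
x_1 = 2/3, x_2 = 2/3 ↦ 1/3  <
x_1 = 2/3, x_2 = 1 ↦ 0  <
x_1 = 1, x_2 = 0 ↦ 1  ≥
x_1 = 1, x_2 = 1/3 ↦ 2/3  <
x_1 = 1, x_2 = 2/3 ↦ 1/3  <
x_1 = 1, x_2 = 1 ↦ 0  <
So 4 of the 16 assignments meet the threshold.

4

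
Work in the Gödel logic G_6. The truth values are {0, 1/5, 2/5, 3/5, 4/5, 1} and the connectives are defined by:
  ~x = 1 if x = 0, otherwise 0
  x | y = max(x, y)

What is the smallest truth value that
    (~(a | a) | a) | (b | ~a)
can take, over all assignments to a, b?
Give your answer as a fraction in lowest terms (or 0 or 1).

Take a = 1/5, b = 0:
a | a = 1/5 | 1/5 = 1/5
~(a | a) = ~1/5 = 0
~(a | a) | a = 0 | 1/5 = 1/5
~a = ~1/5 = 0
b | ~a = 0 | 0 = 0
(~(a | a) | a) | (b | ~a) = 1/5 | 0 = 1/5
No assignment yields a value below 1/5, so this is the minimum.

1/5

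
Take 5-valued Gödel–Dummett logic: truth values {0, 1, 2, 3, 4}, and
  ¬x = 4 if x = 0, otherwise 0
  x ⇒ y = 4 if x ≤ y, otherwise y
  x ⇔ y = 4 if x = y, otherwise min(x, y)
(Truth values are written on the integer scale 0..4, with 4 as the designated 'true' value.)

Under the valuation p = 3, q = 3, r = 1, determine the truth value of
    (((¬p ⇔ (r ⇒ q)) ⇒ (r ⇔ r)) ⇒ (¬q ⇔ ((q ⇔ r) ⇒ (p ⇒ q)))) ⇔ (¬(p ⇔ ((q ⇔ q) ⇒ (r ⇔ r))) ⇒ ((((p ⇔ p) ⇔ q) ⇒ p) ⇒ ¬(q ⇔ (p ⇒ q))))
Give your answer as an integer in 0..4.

0

¬p = ¬3 = 0
r ⇒ q = 1 ⇒ 3 = 4
¬p ⇔ (r ⇒ q) = 0 ⇔ 4 = 0
r ⇔ r = 1 ⇔ 1 = 4
(¬p ⇔ (r ⇒ q)) ⇒ (r ⇔ r) = 0 ⇒ 4 = 4
¬q = ¬3 = 0
q ⇔ r = 3 ⇔ 1 = 1
p ⇒ q = 3 ⇒ 3 = 4
(q ⇔ r) ⇒ (p ⇒ q) = 1 ⇒ 4 = 4
¬q ⇔ ((q ⇔ r) ⇒ (p ⇒ q)) = 0 ⇔ 4 = 0
((¬p ⇔ (r ⇒ q)) ⇒ (r ⇔ r)) ⇒ (¬q ⇔ ((q ⇔ r) ⇒ (p ⇒ q))) = 4 ⇒ 0 = 0
q ⇔ q = 3 ⇔ 3 = 4
r ⇔ r = 1 ⇔ 1 = 4
(q ⇔ q) ⇒ (r ⇔ r) = 4 ⇒ 4 = 4
p ⇔ ((q ⇔ q) ⇒ (r ⇔ r)) = 3 ⇔ 4 = 3
¬(p ⇔ ((q ⇔ q) ⇒ (r ⇔ r))) = ¬3 = 0
p ⇔ p = 3 ⇔ 3 = 4
(p ⇔ p) ⇔ q = 4 ⇔ 3 = 3
((p ⇔ p) ⇔ q) ⇒ p = 3 ⇒ 3 = 4
p ⇒ q = 3 ⇒ 3 = 4
q ⇔ (p ⇒ q) = 3 ⇔ 4 = 3
¬(q ⇔ (p ⇒ q)) = ¬3 = 0
(((p ⇔ p) ⇔ q) ⇒ p) ⇒ ¬(q ⇔ (p ⇒ q)) = 4 ⇒ 0 = 0
¬(p ⇔ ((q ⇔ q) ⇒ (r ⇔ r))) ⇒ ((((p ⇔ p) ⇔ q) ⇒ p) ⇒ ¬(q ⇔ (p ⇒ q))) = 0 ⇒ 0 = 4
(((¬p ⇔ (r ⇒ q)) ⇒ (r ⇔ r)) ⇒ (¬q ⇔ ((q ⇔ r) ⇒ (p ⇒ q)))) ⇔ (¬(p ⇔ ((q ⇔ q) ⇒ (r ⇔ r))) ⇒ ((((p ⇔ p) ⇔ q) ⇒ p) ⇒ ¬(q ⇔ (p ⇒ q)))) = 0 ⇔ 4 = 0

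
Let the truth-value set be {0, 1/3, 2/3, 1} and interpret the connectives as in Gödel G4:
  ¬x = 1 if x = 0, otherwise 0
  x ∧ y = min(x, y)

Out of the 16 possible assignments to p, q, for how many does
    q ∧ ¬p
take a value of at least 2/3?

2

p = 0, q = 0 ↦ 0  <
p = 0, q = 1/3 ↦ 1/3  <
p = 0, q = 2/3 ↦ 2/3  ≥
p = 0, q = 1 ↦ 1  ≥
p = 1/3, q = 0 ↦ 0  <
p = 1/3, q = 1/3 ↦ 0  <
p = 1/3, q = 2/3 ↦ 0  <
p = 1/3, q = 1 ↦ 0  <
p = 2/3, q = 0 ↦ 0  <
p = 2/3, q = 1/3 ↦ 0  <
p = 2/3, q = 2/3 ↦ 0  <
p = 2/3, q = 1 ↦ 0  <
p = 1, q = 0 ↦ 0  <
p = 1, q = 1/3 ↦ 0  <
p = 1, q = 2/3 ↦ 0  <
p = 1, q = 1 ↦ 0  <
So 2 of the 16 assignments meet the threshold.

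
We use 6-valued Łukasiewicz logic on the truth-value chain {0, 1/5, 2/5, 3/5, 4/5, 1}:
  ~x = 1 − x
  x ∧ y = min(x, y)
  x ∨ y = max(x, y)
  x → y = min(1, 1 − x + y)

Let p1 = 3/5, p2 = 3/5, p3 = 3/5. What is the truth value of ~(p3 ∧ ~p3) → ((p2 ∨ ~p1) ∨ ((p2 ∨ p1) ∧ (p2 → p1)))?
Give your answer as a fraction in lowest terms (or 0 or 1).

1

~p3 = ~3/5 = 2/5
p3 ∧ ~p3 = 3/5 ∧ 2/5 = 2/5
~(p3 ∧ ~p3) = ~2/5 = 3/5
~p1 = ~3/5 = 2/5
p2 ∨ ~p1 = 3/5 ∨ 2/5 = 3/5
p2 ∨ p1 = 3/5 ∨ 3/5 = 3/5
p2 → p1 = 3/5 → 3/5 = 1
(p2 ∨ p1) ∧ (p2 → p1) = 3/5 ∧ 1 = 3/5
(p2 ∨ ~p1) ∨ ((p2 ∨ p1) ∧ (p2 → p1)) = 3/5 ∨ 3/5 = 3/5
~(p3 ∧ ~p3) → ((p2 ∨ ~p1) ∨ ((p2 ∨ p1) ∧ (p2 → p1))) = 3/5 → 3/5 = 1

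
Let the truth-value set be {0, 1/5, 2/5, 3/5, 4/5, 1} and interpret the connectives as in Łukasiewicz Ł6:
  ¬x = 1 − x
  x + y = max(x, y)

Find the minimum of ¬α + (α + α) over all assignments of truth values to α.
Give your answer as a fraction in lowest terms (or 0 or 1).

Take α = 2/5:
¬α = ¬2/5 = 3/5
α + α = 2/5 + 2/5 = 2/5
¬α + (α + α) = 3/5 + 2/5 = 3/5
No assignment yields a value below 3/5, so this is the minimum.

3/5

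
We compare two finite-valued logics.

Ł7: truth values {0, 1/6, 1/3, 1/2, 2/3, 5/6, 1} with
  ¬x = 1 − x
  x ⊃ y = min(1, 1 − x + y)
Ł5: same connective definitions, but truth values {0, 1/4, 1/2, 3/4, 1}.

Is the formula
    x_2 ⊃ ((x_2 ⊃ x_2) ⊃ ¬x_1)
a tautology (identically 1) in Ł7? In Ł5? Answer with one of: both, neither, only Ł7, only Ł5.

neither

In Ł7: at x_1 = 1/6, x_2 = 1 the value is 5/6 — not a tautology.
In Ł5: at x_1 = 1/4, x_2 = 1 the value is 3/4 — not a tautology.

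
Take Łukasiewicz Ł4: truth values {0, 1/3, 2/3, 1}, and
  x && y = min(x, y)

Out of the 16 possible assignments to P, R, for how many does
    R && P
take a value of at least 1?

1

P = 0, R = 0 ↦ 0  <
P = 0, R = 1/3 ↦ 0  <
P = 0, R = 2/3 ↦ 0  <
P = 0, R = 1 ↦ 0  <
P = 1/3, R = 0 ↦ 0  <
P = 1/3, R = 1/3 ↦ 1/3  <
P = 1/3, R = 2/3 ↦ 1/3  <
P = 1/3, R = 1 ↦ 1/3  <
P = 2/3, R = 0 ↦ 0  <
P = 2/3, R = 1/3 ↦ 1/3  <
P = 2/3, R = 2/3 ↦ 2/3  <
P = 2/3, R = 1 ↦ 2/3  <
P = 1, R = 0 ↦ 0  <
P = 1, R = 1/3 ↦ 1/3  <
P = 1, R = 2/3 ↦ 2/3  <
P = 1, R = 1 ↦ 1  ≥
So 1 of the 16 assignments meets the threshold.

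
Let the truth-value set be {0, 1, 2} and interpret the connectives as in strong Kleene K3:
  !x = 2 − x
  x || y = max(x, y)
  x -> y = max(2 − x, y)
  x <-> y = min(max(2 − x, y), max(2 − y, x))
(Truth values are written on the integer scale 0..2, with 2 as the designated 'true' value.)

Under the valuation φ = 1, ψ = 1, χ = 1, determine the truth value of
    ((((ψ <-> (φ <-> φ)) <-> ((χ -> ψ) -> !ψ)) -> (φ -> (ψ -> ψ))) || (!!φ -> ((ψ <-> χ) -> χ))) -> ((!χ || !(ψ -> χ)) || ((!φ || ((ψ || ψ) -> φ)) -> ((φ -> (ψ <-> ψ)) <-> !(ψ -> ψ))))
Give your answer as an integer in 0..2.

1

φ <-> φ = 1 <-> 1 = 1
ψ <-> (φ <-> φ) = 1 <-> 1 = 1
χ -> ψ = 1 -> 1 = 1
!ψ = !1 = 1
(χ -> ψ) -> !ψ = 1 -> 1 = 1
(ψ <-> (φ <-> φ)) <-> ((χ -> ψ) -> !ψ) = 1 <-> 1 = 1
ψ -> ψ = 1 -> 1 = 1
φ -> (ψ -> ψ) = 1 -> 1 = 1
((ψ <-> (φ <-> φ)) <-> ((χ -> ψ) -> !ψ)) -> (φ -> (ψ -> ψ)) = 1 -> 1 = 1
!φ = !1 = 1
!!φ = !1 = 1
ψ <-> χ = 1 <-> 1 = 1
(ψ <-> χ) -> χ = 1 -> 1 = 1
!!φ -> ((ψ <-> χ) -> χ) = 1 -> 1 = 1
(((ψ <-> (φ <-> φ)) <-> ((χ -> ψ) -> !ψ)) -> (φ -> (ψ -> ψ))) || (!!φ -> ((ψ <-> χ) -> χ)) = 1 || 1 = 1
!χ = !1 = 1
ψ -> χ = 1 -> 1 = 1
!(ψ -> χ) = !1 = 1
!χ || !(ψ -> χ) = 1 || 1 = 1
!φ = !1 = 1
ψ || ψ = 1 || 1 = 1
(ψ || ψ) -> φ = 1 -> 1 = 1
!φ || ((ψ || ψ) -> φ) = 1 || 1 = 1
ψ <-> ψ = 1 <-> 1 = 1
φ -> (ψ <-> ψ) = 1 -> 1 = 1
ψ -> ψ = 1 -> 1 = 1
!(ψ -> ψ) = !1 = 1
(φ -> (ψ <-> ψ)) <-> !(ψ -> ψ) = 1 <-> 1 = 1
(!φ || ((ψ || ψ) -> φ)) -> ((φ -> (ψ <-> ψ)) <-> !(ψ -> ψ)) = 1 -> 1 = 1
(!χ || !(ψ -> χ)) || ((!φ || ((ψ || ψ) -> φ)) -> ((φ -> (ψ <-> ψ)) <-> !(ψ -> ψ))) = 1 || 1 = 1
((((ψ <-> (φ <-> φ)) <-> ((χ -> ψ) -> !ψ)) -> (φ -> (ψ -> ψ))) || (!!φ -> ((ψ <-> χ) -> χ))) -> ((!χ || !(ψ -> χ)) || ((!φ || ((ψ || ψ) -> φ)) -> ((φ -> (ψ <-> ψ)) <-> !(ψ -> ψ)))) = 1 -> 1 = 1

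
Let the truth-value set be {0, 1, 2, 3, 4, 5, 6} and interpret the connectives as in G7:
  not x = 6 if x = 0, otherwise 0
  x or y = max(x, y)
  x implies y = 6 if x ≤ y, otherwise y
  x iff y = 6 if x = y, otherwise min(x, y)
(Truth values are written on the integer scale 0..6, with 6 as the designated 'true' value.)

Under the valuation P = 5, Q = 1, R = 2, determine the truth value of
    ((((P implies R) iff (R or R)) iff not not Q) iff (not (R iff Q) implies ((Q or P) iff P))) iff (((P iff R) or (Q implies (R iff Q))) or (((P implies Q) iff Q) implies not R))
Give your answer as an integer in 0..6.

P implies R = 5 implies 2 = 2
R or R = 2 or 2 = 2
(P implies R) iff (R or R) = 2 iff 2 = 6
not Q = not 1 = 0
not not Q = not 0 = 6
((P implies R) iff (R or R)) iff not not Q = 6 iff 6 = 6
R iff Q = 2 iff 1 = 1
not (R iff Q) = not 1 = 0
Q or P = 1 or 5 = 5
(Q or P) iff P = 5 iff 5 = 6
not (R iff Q) implies ((Q or P) iff P) = 0 implies 6 = 6
(((P implies R) iff (R or R)) iff not not Q) iff (not (R iff Q) implies ((Q or P) iff P)) = 6 iff 6 = 6
P iff R = 5 iff 2 = 2
R iff Q = 2 iff 1 = 1
Q implies (R iff Q) = 1 implies 1 = 6
(P iff R) or (Q implies (R iff Q)) = 2 or 6 = 6
P implies Q = 5 implies 1 = 1
(P implies Q) iff Q = 1 iff 1 = 6
not R = not 2 = 0
((P implies Q) iff Q) implies not R = 6 implies 0 = 0
((P iff R) or (Q implies (R iff Q))) or (((P implies Q) iff Q) implies not R) = 6 or 0 = 6
((((P implies R) iff (R or R)) iff not not Q) iff (not (R iff Q) implies ((Q or P) iff P))) iff (((P iff R) or (Q implies (R iff Q))) or (((P implies Q) iff Q) implies not R)) = 6 iff 6 = 6

6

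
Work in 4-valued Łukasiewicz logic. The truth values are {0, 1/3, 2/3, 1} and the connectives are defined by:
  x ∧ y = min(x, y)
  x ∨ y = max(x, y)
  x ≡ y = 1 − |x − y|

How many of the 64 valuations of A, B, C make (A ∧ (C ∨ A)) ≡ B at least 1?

value 1: 16 assignments (counts)
value 2/3: 24 assignments
value 1/3: 16 assignments
value 0: 8 assignments
So 16 of the 64 assignments meet the threshold.

16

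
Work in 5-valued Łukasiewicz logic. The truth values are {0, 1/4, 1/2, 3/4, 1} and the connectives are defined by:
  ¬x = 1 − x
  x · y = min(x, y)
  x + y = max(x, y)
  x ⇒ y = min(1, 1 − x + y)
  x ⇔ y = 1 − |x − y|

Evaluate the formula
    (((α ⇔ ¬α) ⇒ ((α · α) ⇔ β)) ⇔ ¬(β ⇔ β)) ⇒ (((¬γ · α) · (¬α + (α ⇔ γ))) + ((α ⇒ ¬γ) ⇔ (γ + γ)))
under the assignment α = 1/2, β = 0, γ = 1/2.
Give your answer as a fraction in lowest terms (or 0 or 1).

¬α = ¬1/2 = 1/2
α ⇔ ¬α = 1/2 ⇔ 1/2 = 1
α · α = 1/2 · 1/2 = 1/2
(α · α) ⇔ β = 1/2 ⇔ 0 = 1/2
(α ⇔ ¬α) ⇒ ((α · α) ⇔ β) = 1 ⇒ 1/2 = 1/2
β ⇔ β = 0 ⇔ 0 = 1
¬(β ⇔ β) = ¬1 = 0
((α ⇔ ¬α) ⇒ ((α · α) ⇔ β)) ⇔ ¬(β ⇔ β) = 1/2 ⇔ 0 = 1/2
¬γ = ¬1/2 = 1/2
¬γ · α = 1/2 · 1/2 = 1/2
¬α = ¬1/2 = 1/2
α ⇔ γ = 1/2 ⇔ 1/2 = 1
¬α + (α ⇔ γ) = 1/2 + 1 = 1
(¬γ · α) · (¬α + (α ⇔ γ)) = 1/2 · 1 = 1/2
¬γ = ¬1/2 = 1/2
α ⇒ ¬γ = 1/2 ⇒ 1/2 = 1
γ + γ = 1/2 + 1/2 = 1/2
(α ⇒ ¬γ) ⇔ (γ + γ) = 1 ⇔ 1/2 = 1/2
((¬γ · α) · (¬α + (α ⇔ γ))) + ((α ⇒ ¬γ) ⇔ (γ + γ)) = 1/2 + 1/2 = 1/2
(((α ⇔ ¬α) ⇒ ((α · α) ⇔ β)) ⇔ ¬(β ⇔ β)) ⇒ (((¬γ · α) · (¬α + (α ⇔ γ))) + ((α ⇒ ¬γ) ⇔ (γ + γ))) = 1/2 ⇒ 1/2 = 1

1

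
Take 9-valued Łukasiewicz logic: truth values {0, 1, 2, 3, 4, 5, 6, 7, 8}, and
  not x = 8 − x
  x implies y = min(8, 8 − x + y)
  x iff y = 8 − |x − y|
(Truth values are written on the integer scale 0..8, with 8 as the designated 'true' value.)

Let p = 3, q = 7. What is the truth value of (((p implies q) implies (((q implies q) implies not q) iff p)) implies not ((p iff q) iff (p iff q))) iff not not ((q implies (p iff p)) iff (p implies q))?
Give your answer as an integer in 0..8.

p implies q = 3 implies 7 = 8
q implies q = 7 implies 7 = 8
not q = not 7 = 1
(q implies q) implies not q = 8 implies 1 = 1
((q implies q) implies not q) iff p = 1 iff 3 = 6
(p implies q) implies (((q implies q) implies not q) iff p) = 8 implies 6 = 6
p iff q = 3 iff 7 = 4
p iff q = 3 iff 7 = 4
(p iff q) iff (p iff q) = 4 iff 4 = 8
not ((p iff q) iff (p iff q)) = not 8 = 0
((p implies q) implies (((q implies q) implies not q) iff p)) implies not ((p iff q) iff (p iff q)) = 6 implies 0 = 2
p iff p = 3 iff 3 = 8
q implies (p iff p) = 7 implies 8 = 8
p implies q = 3 implies 7 = 8
(q implies (p iff p)) iff (p implies q) = 8 iff 8 = 8
not ((q implies (p iff p)) iff (p implies q)) = not 8 = 0
not not ((q implies (p iff p)) iff (p implies q)) = not 0 = 8
(((p implies q) implies (((q implies q) implies not q) iff p)) implies not ((p iff q) iff (p iff q))) iff not not ((q implies (p iff p)) iff (p implies q)) = 2 iff 8 = 2

2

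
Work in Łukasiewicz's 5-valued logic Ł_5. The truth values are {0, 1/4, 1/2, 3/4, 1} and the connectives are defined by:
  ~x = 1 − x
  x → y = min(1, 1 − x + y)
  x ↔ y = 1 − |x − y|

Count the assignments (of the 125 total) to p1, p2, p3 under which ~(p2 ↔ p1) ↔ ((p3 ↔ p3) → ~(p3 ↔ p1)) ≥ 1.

33

value 1: 33 assignments (counts)
value 3/4: 48 assignments
value 1/2: 28 assignments
value 1/4: 12 assignments
value 0: 4 assignments
So 33 of the 125 assignments meet the threshold.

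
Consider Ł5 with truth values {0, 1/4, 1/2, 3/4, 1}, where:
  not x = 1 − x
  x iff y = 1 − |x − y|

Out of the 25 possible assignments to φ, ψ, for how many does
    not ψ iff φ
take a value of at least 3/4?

13

value 1: 5 assignments (counts)
value 3/4: 8 assignments (counts)
value 1/2: 6 assignments
value 1/4: 4 assignments
value 0: 2 assignments
So 13 of the 25 assignments meet the threshold.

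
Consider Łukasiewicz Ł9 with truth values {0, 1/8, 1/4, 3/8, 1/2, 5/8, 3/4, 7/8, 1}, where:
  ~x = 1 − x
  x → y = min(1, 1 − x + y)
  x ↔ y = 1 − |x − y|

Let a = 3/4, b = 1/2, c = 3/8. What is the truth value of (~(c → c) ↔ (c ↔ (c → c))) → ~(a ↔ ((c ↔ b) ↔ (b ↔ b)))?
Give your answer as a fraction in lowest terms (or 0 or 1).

c → c = 3/8 → 3/8 = 1
~(c → c) = ~1 = 0
c → c = 3/8 → 3/8 = 1
c ↔ (c → c) = 3/8 ↔ 1 = 3/8
~(c → c) ↔ (c ↔ (c → c)) = 0 ↔ 3/8 = 5/8
c ↔ b = 3/8 ↔ 1/2 = 7/8
b ↔ b = 1/2 ↔ 1/2 = 1
(c ↔ b) ↔ (b ↔ b) = 7/8 ↔ 1 = 7/8
a ↔ ((c ↔ b) ↔ (b ↔ b)) = 3/4 ↔ 7/8 = 7/8
~(a ↔ ((c ↔ b) ↔ (b ↔ b))) = ~7/8 = 1/8
(~(c → c) ↔ (c ↔ (c → c))) → ~(a ↔ ((c ↔ b) ↔ (b ↔ b))) = 5/8 → 1/8 = 1/2

1/2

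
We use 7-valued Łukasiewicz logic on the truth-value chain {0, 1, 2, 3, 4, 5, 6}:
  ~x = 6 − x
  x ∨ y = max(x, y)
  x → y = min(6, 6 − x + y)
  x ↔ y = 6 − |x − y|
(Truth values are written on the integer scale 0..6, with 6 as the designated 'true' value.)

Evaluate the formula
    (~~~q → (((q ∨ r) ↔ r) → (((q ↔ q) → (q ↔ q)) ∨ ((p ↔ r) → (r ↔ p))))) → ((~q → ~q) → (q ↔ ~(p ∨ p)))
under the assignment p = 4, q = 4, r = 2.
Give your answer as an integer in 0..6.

4

~q = ~4 = 2
~~q = ~2 = 4
~~~q = ~4 = 2
q ∨ r = 4 ∨ 2 = 4
(q ∨ r) ↔ r = 4 ↔ 2 = 4
q ↔ q = 4 ↔ 4 = 6
q ↔ q = 4 ↔ 4 = 6
(q ↔ q) → (q ↔ q) = 6 → 6 = 6
p ↔ r = 4 ↔ 2 = 4
r ↔ p = 2 ↔ 4 = 4
(p ↔ r) → (r ↔ p) = 4 → 4 = 6
((q ↔ q) → (q ↔ q)) ∨ ((p ↔ r) → (r ↔ p)) = 6 ∨ 6 = 6
((q ∨ r) ↔ r) → (((q ↔ q) → (q ↔ q)) ∨ ((p ↔ r) → (r ↔ p))) = 4 → 6 = 6
~~~q → (((q ∨ r) ↔ r) → (((q ↔ q) → (q ↔ q)) ∨ ((p ↔ r) → (r ↔ p)))) = 2 → 6 = 6
~q = ~4 = 2
~q = ~4 = 2
~q → ~q = 2 → 2 = 6
p ∨ p = 4 ∨ 4 = 4
~(p ∨ p) = ~4 = 2
q ↔ ~(p ∨ p) = 4 ↔ 2 = 4
(~q → ~q) → (q ↔ ~(p ∨ p)) = 6 → 4 = 4
(~~~q → (((q ∨ r) ↔ r) → (((q ↔ q) → (q ↔ q)) ∨ ((p ↔ r) → (r ↔ p))))) → ((~q → ~q) → (q ↔ ~(p ∨ p))) = 6 → 4 = 4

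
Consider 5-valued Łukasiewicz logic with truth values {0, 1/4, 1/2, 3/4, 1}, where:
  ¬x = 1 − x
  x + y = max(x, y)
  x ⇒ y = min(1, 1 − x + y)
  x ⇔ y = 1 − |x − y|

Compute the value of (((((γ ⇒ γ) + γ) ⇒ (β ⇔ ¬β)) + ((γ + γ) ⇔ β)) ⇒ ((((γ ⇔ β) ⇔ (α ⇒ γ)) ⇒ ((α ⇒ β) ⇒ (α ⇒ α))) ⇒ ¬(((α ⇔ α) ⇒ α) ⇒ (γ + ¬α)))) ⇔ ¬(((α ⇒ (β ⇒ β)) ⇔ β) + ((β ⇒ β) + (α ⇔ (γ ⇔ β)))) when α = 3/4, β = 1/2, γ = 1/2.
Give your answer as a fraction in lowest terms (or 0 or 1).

3/4

γ ⇒ γ = 1/2 ⇒ 1/2 = 1
(γ ⇒ γ) + γ = 1 + 1/2 = 1
¬β = ¬1/2 = 1/2
β ⇔ ¬β = 1/2 ⇔ 1/2 = 1
((γ ⇒ γ) + γ) ⇒ (β ⇔ ¬β) = 1 ⇒ 1 = 1
γ + γ = 1/2 + 1/2 = 1/2
(γ + γ) ⇔ β = 1/2 ⇔ 1/2 = 1
(((γ ⇒ γ) + γ) ⇒ (β ⇔ ¬β)) + ((γ + γ) ⇔ β) = 1 + 1 = 1
γ ⇔ β = 1/2 ⇔ 1/2 = 1
α ⇒ γ = 3/4 ⇒ 1/2 = 3/4
(γ ⇔ β) ⇔ (α ⇒ γ) = 1 ⇔ 3/4 = 3/4
α ⇒ β = 3/4 ⇒ 1/2 = 3/4
α ⇒ α = 3/4 ⇒ 3/4 = 1
(α ⇒ β) ⇒ (α ⇒ α) = 3/4 ⇒ 1 = 1
((γ ⇔ β) ⇔ (α ⇒ γ)) ⇒ ((α ⇒ β) ⇒ (α ⇒ α)) = 3/4 ⇒ 1 = 1
α ⇔ α = 3/4 ⇔ 3/4 = 1
(α ⇔ α) ⇒ α = 1 ⇒ 3/4 = 3/4
¬α = ¬3/4 = 1/4
γ + ¬α = 1/2 + 1/4 = 1/2
((α ⇔ α) ⇒ α) ⇒ (γ + ¬α) = 3/4 ⇒ 1/2 = 3/4
¬(((α ⇔ α) ⇒ α) ⇒ (γ + ¬α)) = ¬3/4 = 1/4
(((γ ⇔ β) ⇔ (α ⇒ γ)) ⇒ ((α ⇒ β) ⇒ (α ⇒ α))) ⇒ ¬(((α ⇔ α) ⇒ α) ⇒ (γ + ¬α)) = 1 ⇒ 1/4 = 1/4
((((γ ⇒ γ) + γ) ⇒ (β ⇔ ¬β)) + ((γ + γ) ⇔ β)) ⇒ ((((γ ⇔ β) ⇔ (α ⇒ γ)) ⇒ ((α ⇒ β) ⇒ (α ⇒ α))) ⇒ ¬(((α ⇔ α) ⇒ α) ⇒ (γ + ¬α))) = 1 ⇒ 1/4 = 1/4
β ⇒ β = 1/2 ⇒ 1/2 = 1
α ⇒ (β ⇒ β) = 3/4 ⇒ 1 = 1
(α ⇒ (β ⇒ β)) ⇔ β = 1 ⇔ 1/2 = 1/2
β ⇒ β = 1/2 ⇒ 1/2 = 1
γ ⇔ β = 1/2 ⇔ 1/2 = 1
α ⇔ (γ ⇔ β) = 3/4 ⇔ 1 = 3/4
(β ⇒ β) + (α ⇔ (γ ⇔ β)) = 1 + 3/4 = 1
((α ⇒ (β ⇒ β)) ⇔ β) + ((β ⇒ β) + (α ⇔ (γ ⇔ β))) = 1/2 + 1 = 1
¬(((α ⇒ (β ⇒ β)) ⇔ β) + ((β ⇒ β) + (α ⇔ (γ ⇔ β)))) = ¬1 = 0
(((((γ ⇒ γ) + γ) ⇒ (β ⇔ ¬β)) + ((γ + γ) ⇔ β)) ⇒ ((((γ ⇔ β) ⇔ (α ⇒ γ)) ⇒ ((α ⇒ β) ⇒ (α ⇒ α))) ⇒ ¬(((α ⇔ α) ⇒ α) ⇒ (γ + ¬α)))) ⇔ ¬(((α ⇒ (β ⇒ β)) ⇔ β) + ((β ⇒ β) + (α ⇔ (γ ⇔ β)))) = 1/4 ⇔ 0 = 3/4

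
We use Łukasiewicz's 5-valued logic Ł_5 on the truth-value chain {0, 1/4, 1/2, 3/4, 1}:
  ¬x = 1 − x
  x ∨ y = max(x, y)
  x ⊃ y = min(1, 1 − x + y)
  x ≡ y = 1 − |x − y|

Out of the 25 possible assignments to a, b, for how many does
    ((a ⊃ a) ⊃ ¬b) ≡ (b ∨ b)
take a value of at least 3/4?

value 1: 5 assignments (counts)
value 1/2: 10 assignments
value 0: 10 assignments
So 5 of the 25 assignments meet the threshold.

5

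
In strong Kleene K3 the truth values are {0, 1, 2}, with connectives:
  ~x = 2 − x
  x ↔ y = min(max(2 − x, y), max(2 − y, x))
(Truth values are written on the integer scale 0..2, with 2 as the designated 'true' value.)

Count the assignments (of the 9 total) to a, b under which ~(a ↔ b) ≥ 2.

a = 0, b = 0 ↦ 0  <
a = 0, b = 1 ↦ 1  <
a = 0, b = 2 ↦ 2  ≥
a = 1, b = 0 ↦ 1  <
a = 1, b = 1 ↦ 1  <
a = 1, b = 2 ↦ 1  <
a = 2, b = 0 ↦ 2  ≥
a = 2, b = 1 ↦ 1  <
a = 2, b = 2 ↦ 0  <
So 2 of the 9 assignments meet the threshold.

2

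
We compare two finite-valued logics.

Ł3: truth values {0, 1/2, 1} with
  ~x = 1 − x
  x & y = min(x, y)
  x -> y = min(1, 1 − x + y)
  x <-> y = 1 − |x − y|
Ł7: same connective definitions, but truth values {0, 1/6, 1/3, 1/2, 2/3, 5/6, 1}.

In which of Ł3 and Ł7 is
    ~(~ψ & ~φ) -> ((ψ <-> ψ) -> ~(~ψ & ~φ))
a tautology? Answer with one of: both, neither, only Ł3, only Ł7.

both

In Ł3: every assignment gives 1 — tautology.
In Ł7: every assignment gives 1 — tautology.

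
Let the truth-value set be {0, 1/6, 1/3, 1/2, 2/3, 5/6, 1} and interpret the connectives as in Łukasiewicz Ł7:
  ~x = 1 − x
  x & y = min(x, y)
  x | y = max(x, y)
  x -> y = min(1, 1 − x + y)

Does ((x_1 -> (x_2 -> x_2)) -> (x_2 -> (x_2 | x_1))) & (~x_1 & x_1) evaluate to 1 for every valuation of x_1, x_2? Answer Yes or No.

No

Counterexample: take x_1 = 0, x_2 = 0.
x_2 -> x_2 = 0 -> 0 = 1
x_1 -> (x_2 -> x_2) = 0 -> 1 = 1
x_2 | x_1 = 0 | 0 = 0
x_2 -> (x_2 | x_1) = 0 -> 0 = 1
(x_1 -> (x_2 -> x_2)) -> (x_2 -> (x_2 | x_1)) = 1 -> 1 = 1
~x_1 = ~0 = 1
~x_1 & x_1 = 1 & 0 = 0
((x_1 -> (x_2 -> x_2)) -> (x_2 -> (x_2 | x_1))) & (~x_1 & x_1) = 1 & 0 = 0
This gives 0 ≠ 1.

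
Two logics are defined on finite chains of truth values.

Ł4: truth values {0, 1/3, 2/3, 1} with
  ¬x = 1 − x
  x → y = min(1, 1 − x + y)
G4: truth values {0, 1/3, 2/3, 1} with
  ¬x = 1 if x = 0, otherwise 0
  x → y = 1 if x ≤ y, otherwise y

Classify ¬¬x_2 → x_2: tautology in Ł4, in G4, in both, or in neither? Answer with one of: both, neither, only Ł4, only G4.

only Ł4

In Ł4: every assignment gives 1 — tautology.
In G4: at x_2 = 1/3 the value is 1/3 — not a tautology.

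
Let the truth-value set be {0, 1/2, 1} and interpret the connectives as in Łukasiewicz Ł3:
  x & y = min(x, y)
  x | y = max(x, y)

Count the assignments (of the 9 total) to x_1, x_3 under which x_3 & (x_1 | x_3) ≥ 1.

x_1 = 0, x_3 = 0 ↦ 0  <
x_1 = 0, x_3 = 1/2 ↦ 1/2  <
x_1 = 0, x_3 = 1 ↦ 1  ≥
x_1 = 1/2, x_3 = 0 ↦ 0  <
x_1 = 1/2, x_3 = 1/2 ↦ 1/2  <
x_1 = 1/2, x_3 = 1 ↦ 1  ≥
x_1 = 1, x_3 = 0 ↦ 0  <
x_1 = 1, x_3 = 1/2 ↦ 1/2  <
x_1 = 1, x_3 = 1 ↦ 1  ≥
So 3 of the 9 assignments meet the threshold.

3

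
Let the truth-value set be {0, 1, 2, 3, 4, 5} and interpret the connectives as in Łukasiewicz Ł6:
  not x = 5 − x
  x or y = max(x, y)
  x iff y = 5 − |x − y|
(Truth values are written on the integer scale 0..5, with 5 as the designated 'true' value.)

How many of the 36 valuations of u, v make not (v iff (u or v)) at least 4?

value 5: 1 assignment (counts)
value 4: 2 assignments (counts)
value 3: 3 assignments
value 2: 4 assignments
value 1: 5 assignments
value 0: 21 assignments
So 3 of the 36 assignments meet the threshold.

3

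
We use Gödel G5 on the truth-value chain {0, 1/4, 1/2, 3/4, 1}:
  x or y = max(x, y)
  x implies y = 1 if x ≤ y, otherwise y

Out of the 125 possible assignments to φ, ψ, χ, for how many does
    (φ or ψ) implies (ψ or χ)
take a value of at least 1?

95

value 1: 95 assignments (counts)
value 3/4: 7 assignments
value 1/2: 10 assignments
value 1/4: 9 assignments
value 0: 4 assignments
So 95 of the 125 assignments meet the threshold.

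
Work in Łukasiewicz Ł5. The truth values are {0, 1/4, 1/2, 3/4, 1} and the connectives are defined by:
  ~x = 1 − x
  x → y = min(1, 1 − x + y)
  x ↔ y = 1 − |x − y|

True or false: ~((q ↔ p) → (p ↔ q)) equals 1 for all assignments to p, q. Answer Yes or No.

Counterexample: take p = 0, q = 0.
q ↔ p = 0 ↔ 0 = 1
p ↔ q = 0 ↔ 0 = 1
(q ↔ p) → (p ↔ q) = 1 → 1 = 1
~((q ↔ p) → (p ↔ q)) = ~1 = 0
This gives 0 ≠ 1.

No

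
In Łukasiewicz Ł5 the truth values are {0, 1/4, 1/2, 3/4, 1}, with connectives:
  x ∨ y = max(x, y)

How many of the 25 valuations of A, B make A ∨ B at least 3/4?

16

value 1: 9 assignments (counts)
value 3/4: 7 assignments (counts)
value 1/2: 5 assignments
value 1/4: 3 assignments
value 0: 1 assignment
So 16 of the 25 assignments meet the threshold.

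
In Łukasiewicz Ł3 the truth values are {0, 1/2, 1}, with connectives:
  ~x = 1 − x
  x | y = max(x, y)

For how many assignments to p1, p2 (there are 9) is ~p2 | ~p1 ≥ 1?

5

p1 = 0, p2 = 0 ↦ 1  ≥
p1 = 0, p2 = 1/2 ↦ 1  ≥
p1 = 0, p2 = 1 ↦ 1  ≥
p1 = 1/2, p2 = 0 ↦ 1  ≥
p1 = 1/2, p2 = 1/2 ↦ 1/2  <
p1 = 1/2, p2 = 1 ↦ 1/2  <
p1 = 1, p2 = 0 ↦ 1  ≥
p1 = 1, p2 = 1/2 ↦ 1/2  <
p1 = 1, p2 = 1 ↦ 0  <
So 5 of the 9 assignments meet the threshold.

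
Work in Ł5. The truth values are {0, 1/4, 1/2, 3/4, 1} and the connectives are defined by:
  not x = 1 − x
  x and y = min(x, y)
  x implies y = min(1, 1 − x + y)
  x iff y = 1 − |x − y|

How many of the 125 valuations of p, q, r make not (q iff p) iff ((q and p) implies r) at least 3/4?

value 1: 17 assignments (counts)
value 3/4: 28 assignments (counts)
value 1/2: 33 assignments
value 1/4: 32 assignments
value 0: 15 assignments
So 45 of the 125 assignments meet the threshold.

45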